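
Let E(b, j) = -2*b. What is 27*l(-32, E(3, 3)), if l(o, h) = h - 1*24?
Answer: -810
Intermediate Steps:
l(o, h) = -24 + h (l(o, h) = h - 24 = -24 + h)
27*l(-32, E(3, 3)) = 27*(-24 - 2*3) = 27*(-24 - 6) = 27*(-30) = -810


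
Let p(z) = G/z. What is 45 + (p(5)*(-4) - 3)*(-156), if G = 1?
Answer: 3189/5 ≈ 637.80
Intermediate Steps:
p(z) = 1/z
45 + (p(5)*(-4) - 3)*(-156) = 45 + (-4/5 - 3)*(-156) = 45 + ((⅕)*(-4) - 3)*(-156) = 45 + (-⅘ - 3)*(-156) = 45 - 19/5*(-156) = 45 + 2964/5 = 3189/5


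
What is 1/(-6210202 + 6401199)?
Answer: 1/190997 ≈ 5.2357e-6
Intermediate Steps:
1/(-6210202 + 6401199) = 1/190997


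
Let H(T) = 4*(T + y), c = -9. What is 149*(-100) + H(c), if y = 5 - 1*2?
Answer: -14924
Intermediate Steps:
y = 3 (y = 5 - 2 = 3)
H(T) = 12 + 4*T (H(T) = 4*(T + 3) = 4*(3 + T) = 12 + 4*T)
149*(-100) + H(c) = 149*(-100) + (12 + 4*(-9)) = -14900 + (12 - 36) = -14900 - 24 = -14924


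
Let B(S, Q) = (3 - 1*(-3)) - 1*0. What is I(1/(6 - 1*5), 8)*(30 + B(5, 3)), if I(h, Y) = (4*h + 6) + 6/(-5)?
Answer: 1584/5 ≈ 316.80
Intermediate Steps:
I(h, Y) = 24/5 + 4*h (I(h, Y) = (6 + 4*h) + 6*(-1/5) = (6 + 4*h) - 6/5 = 24/5 + 4*h)
B(S, Q) = 6 (B(S, Q) = (3 + 3) + 0 = 6 + 0 = 6)
I(1/(6 - 1*5), 8)*(30 + B(5, 3)) = (24/5 + 4*(1/(6 - 1*5)))*(30 + 6) = (24/5 + 4*(1/(6 - 5)))*36 = (24/5 + 4*(1/1))*36 = (24/5 + 4*(1*1))*36 = (24/5 + 4*1)*36 = (24/5 + 4)*36 = (44/5)*36 = 1584/5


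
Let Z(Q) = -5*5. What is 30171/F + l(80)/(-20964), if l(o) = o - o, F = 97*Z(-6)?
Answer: -30171/2425 ≈ -12.442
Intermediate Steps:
Z(Q) = -25
F = -2425 (F = 97*(-25) = -2425)
l(o) = 0
30171/F + l(80)/(-20964) = 30171/(-2425) + 0/(-20964) = 30171*(-1/2425) + 0*(-1/20964) = -30171/2425 + 0 = -30171/2425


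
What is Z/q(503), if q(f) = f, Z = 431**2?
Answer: 185761/503 ≈ 369.31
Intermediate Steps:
Z = 185761
Z/q(503) = 185761/503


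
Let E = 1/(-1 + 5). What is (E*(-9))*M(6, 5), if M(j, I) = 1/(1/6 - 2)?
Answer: 27/22 ≈ 1.2273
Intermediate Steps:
M(j, I) = -6/11 (M(j, I) = 1/(1*(⅙) - 2) = 1/(⅙ - 2) = 1/(-11/6) = -6/11)
E = ¼ (E = 1/4 = ¼ ≈ 0.25000)
(E*(-9))*M(6, 5) = ((¼)*(-9))*(-6/11) = -9/4*(-6/11) = 27/22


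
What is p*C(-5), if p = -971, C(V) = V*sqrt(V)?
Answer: 4855*I*sqrt(5) ≈ 10856.0*I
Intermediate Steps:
C(V) = V**(3/2)
p*C(-5) = -(-4855)*I*sqrt(5) = 4855*I*sqrt(5)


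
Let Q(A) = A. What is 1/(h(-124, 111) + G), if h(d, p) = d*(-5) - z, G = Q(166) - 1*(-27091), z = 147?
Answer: 1/27730 ≈ 3.6062e-5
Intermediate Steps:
G = 27257 (G = 166 - 1*(-27091) = 166 + 27091 = 27257)
h(d, p) = -147 - 5*d (h(d, p) = d*(-5) - 1*147 = -5*d - 147 = -147 - 5*d)
1/(h(-124, 111) + G) = 1/((-147 - 5*(-124)) + 27257) = 1/((-147 + 620) + 27257) = 1/(473 + 27257) = 1/27730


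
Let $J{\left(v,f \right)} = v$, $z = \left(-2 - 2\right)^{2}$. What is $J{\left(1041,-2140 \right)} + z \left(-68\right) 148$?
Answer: $-159983$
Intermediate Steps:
$z = 16$ ($z = \left(-4\right)^{2} = 16$)
$J{\left(1041,-2140 \right)} + z \left(-68\right) 148 = 1041 + 16 \left(-68\right) 148 = 1041 - 161024 = -159983$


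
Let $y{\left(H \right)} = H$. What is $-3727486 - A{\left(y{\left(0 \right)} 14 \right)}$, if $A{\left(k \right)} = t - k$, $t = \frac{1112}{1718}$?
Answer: $- \frac{3201911030}{859} \approx -3.7275 \cdot 10^{6}$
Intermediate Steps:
$t = \frac{556}{859}$ ($t = 1112 \cdot \frac{1}{1718} = \frac{556}{859} \approx 0.64726$)
$A{\left(k \right)} = \frac{556}{859} - k$
$-3727486 - A{\left(y{\left(0 \right)} 14 \right)} = -3727486 - \left(\frac{556}{859} - 0 \cdot 14\right) = -3727486 - \left(\frac{556}{859} - 0\right) = -3727486 - \left(\frac{556}{859} + 0\right) = -3727486 - \frac{556}{859} = - \frac{3201911030}{859}$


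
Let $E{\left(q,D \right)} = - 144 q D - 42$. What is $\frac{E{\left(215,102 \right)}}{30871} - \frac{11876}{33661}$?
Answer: $- \frac{106666782878}{1039148731} \approx -102.65$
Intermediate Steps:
$E{\left(q,D \right)} = -42 - 144 D q$ ($E{\left(q,D \right)} = - 144 D q - 42 = -42 - 144 D q$)
$\frac{E{\left(215,102 \right)}}{30871} - \frac{11876}{33661} = \frac{-42 - 14688 \cdot 215}{30871} - \frac{11876}{33661} = \left(-42 - 3157920\right) \frac{1}{30871} - \frac{11876}{33661} = \left(-3157962\right) \frac{1}{30871} - \frac{11876}{33661} = - \frac{3157962}{30871} - \frac{11876}{33661} = - \frac{106666782878}{1039148731}$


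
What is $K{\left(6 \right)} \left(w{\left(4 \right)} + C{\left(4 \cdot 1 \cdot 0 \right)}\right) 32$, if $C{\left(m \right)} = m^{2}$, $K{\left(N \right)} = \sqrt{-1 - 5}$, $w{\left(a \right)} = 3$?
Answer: $96 i \sqrt{6} \approx 235.15 i$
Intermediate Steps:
$K{\left(N \right)} = i \sqrt{6}$ ($K{\left(N \right)} = \sqrt{-6} = i \sqrt{6}$)
$K{\left(6 \right)} \left(w{\left(4 \right)} + C{\left(4 \cdot 1 \cdot 0 \right)}\right) 32 = i \sqrt{6} \left(3 + \left(4 \cdot 1 \cdot 0\right)^{2}\right) 32 = i \sqrt{6} \left(3 + \left(4 \cdot 0\right)^{2}\right) 32 = i \sqrt{6} \left(3 + 0^{2}\right) 32 = i \sqrt{6} \left(3 + 0\right) 32 = i \sqrt{6} \cdot 3 \cdot 32 = 3 i \sqrt{6} \cdot 32 = 96 i \sqrt{6}$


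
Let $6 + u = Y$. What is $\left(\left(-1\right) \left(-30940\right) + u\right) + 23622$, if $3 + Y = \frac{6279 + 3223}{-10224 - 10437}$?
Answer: $\frac{1127110031}{20661} \approx 54553.0$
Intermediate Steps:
$Y = - \frac{71485}{20661}$ ($Y = -3 + \frac{6279 + 3223}{-10224 - 10437} = -3 + \frac{9502}{-20661} = -3 + 9502 \left(- \frac{1}{20661}\right) = -3 - \frac{9502}{20661} = - \frac{71485}{20661} \approx -3.4599$)
$u = - \frac{195451}{20661}$ ($u = -6 - \frac{71485}{20661} = - \frac{195451}{20661} \approx -9.4599$)
$\left(\left(-1\right) \left(-30940\right) + u\right) + 23622 = \left(\left(-1\right) \left(-30940\right) - \frac{195451}{20661}\right) + 23622 = \left(30940 - \frac{195451}{20661}\right) + 23622 = \frac{639055889}{20661} + 23622 = \frac{1127110031}{20661}$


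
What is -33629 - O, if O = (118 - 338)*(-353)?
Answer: -111289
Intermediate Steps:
O = 77660 (O = -220*(-353) = 77660)
-33629 - O = -33629 - 1*77660 = -33629 - 77660 = -111289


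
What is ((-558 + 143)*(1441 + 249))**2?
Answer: 491891822500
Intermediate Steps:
((-558 + 143)*(1441 + 249))**2 = (-415*1690)**2 = (-701350)**2 = 491891822500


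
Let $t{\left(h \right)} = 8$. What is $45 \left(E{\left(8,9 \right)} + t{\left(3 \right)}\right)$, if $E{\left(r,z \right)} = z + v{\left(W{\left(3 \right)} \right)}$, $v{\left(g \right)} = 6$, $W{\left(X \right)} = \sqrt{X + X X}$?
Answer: $1035$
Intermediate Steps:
$W{\left(X \right)} = \sqrt{X + X^{2}}$
$E{\left(r,z \right)} = 6 + z$ ($E{\left(r,z \right)} = z + 6 = 6 + z$)
$45 \left(E{\left(8,9 \right)} + t{\left(3 \right)}\right) = 45 \left(\left(6 + 9\right) + 8\right) = 45 \left(15 + 8\right) = 45 \cdot 23 = 1035$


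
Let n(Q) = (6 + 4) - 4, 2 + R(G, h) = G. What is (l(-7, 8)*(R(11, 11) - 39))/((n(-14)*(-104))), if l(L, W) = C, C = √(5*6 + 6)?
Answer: 15/52 ≈ 0.28846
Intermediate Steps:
C = 6 (C = √(30 + 6) = √36 = 6)
R(G, h) = -2 + G
n(Q) = 6 (n(Q) = 10 - 4 = 6)
l(L, W) = 6
(l(-7, 8)*(R(11, 11) - 39))/((n(-14)*(-104))) = (6*((-2 + 11) - 39))/((6*(-104))) = (6*(9 - 39))/(-624) = (6*(-30))*(-1/624) = -180*(-1/624) = 15/52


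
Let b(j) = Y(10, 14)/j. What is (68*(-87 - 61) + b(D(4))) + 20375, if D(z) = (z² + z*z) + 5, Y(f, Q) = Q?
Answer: 381521/37 ≈ 10311.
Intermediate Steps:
D(z) = 5 + 2*z² (D(z) = (z² + z²) + 5 = 2*z² + 5 = 5 + 2*z²)
b(j) = 14/j
(68*(-87 - 61) + b(D(4))) + 20375 = (68*(-87 - 61) + 14/(5 + 2*4²)) + 20375 = (68*(-148) + 14/(5 + 2*16)) + 20375 = (-10064 + 14/(5 + 32)) + 20375 = (-10064 + 14/37) + 20375 = -372354/37 + 20375 = 381521/37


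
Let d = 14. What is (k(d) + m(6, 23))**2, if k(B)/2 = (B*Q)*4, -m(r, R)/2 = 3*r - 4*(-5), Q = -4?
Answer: 274576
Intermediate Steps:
m(r, R) = -40 - 6*r (m(r, R) = -2*(3*r - 4*(-5)) = -2*(3*r + 20) = -2*(20 + 3*r) = -40 - 6*r)
k(B) = -32*B (k(B) = 2*((B*(-4))*4) = 2*(-4*B*4) = 2*(-16*B) = -32*B)
(k(d) + m(6, 23))**2 = (-32*14 + (-40 - 6*6))**2 = (-448 + (-40 - 36))**2 = (-448 - 76)**2 = (-524)**2 = 274576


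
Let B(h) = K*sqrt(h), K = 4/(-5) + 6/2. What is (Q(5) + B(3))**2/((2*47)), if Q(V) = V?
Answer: 494/1175 + 11*sqrt(3)/47 ≈ 0.82580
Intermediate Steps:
K = 11/5 (K = 4*(-1/5) + 6*(1/2) = -4/5 + 3 = 11/5 ≈ 2.2000)
B(h) = 11*sqrt(h)/5
(Q(5) + B(3))**2/((2*47)) = (5 + 11*sqrt(3)/5)**2/((2*47)) = (5 + 11*sqrt(3)/5)**2/94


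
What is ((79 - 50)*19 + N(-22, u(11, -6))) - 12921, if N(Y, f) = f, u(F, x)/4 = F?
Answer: -12326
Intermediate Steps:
u(F, x) = 4*F
((79 - 50)*19 + N(-22, u(11, -6))) - 12921 = ((79 - 50)*19 + 4*11) - 12921 = (29*19 + 44) - 12921 = (551 + 44) - 12921 = 595 - 12921 = -12326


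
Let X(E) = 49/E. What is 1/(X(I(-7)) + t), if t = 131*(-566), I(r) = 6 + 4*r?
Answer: -22/1631261 ≈ -1.3486e-5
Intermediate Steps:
t = -74146
1/(X(I(-7)) + t) = 1/(49/(6 + 4*(-7)) - 74146) = 1/(49/(6 - 28) - 74146) = 1/(49/(-22) - 74146) = 1/(49*(-1/22) - 74146) = 1/(-49/22 - 74146) = 1/(-1631261/22) = -22/1631261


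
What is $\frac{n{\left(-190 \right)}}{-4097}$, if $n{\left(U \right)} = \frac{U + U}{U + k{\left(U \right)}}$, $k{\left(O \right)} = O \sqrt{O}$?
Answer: $- \frac{2}{782527} + \frac{2 i \sqrt{190}}{782527} \approx -2.5558 \cdot 10^{-6} + 3.523 \cdot 10^{-5} i$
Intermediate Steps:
$k{\left(O \right)} = O^{\frac{3}{2}}$
$n{\left(U \right)} = \frac{2 U}{U + U^{\frac{3}{2}}}$ ($n{\left(U \right)} = \frac{U + U}{U + U^{\frac{3}{2}}} = \frac{2 U}{U + U^{\frac{3}{2}}}$)
$\frac{n{\left(-190 \right)}}{-4097} = \frac{2 \left(-190\right) \frac{1}{-190 + \left(-190\right)^{\frac{3}{2}}}}{-4097} = 2 \left(-190\right) \frac{1}{-190 - 190 i \sqrt{190}} \left(- \frac{1}{4097}\right) = - \frac{380}{-190 - 190 i \sqrt{190}} \left(- \frac{1}{4097}\right) = \frac{380}{4097 \left(-190 - 190 i \sqrt{190}\right)}$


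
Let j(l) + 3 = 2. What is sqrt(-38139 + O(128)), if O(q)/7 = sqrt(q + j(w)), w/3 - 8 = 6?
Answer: sqrt(-38139 + 7*sqrt(127)) ≈ 195.09*I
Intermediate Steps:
w = 42 (w = 24 + 3*6 = 24 + 18 = 42)
j(l) = -1 (j(l) = -3 + 2 = -1)
O(q) = 7*sqrt(-1 + q) (O(q) = 7*sqrt(q - 1) = 7*sqrt(-1 + q))
sqrt(-38139 + O(128)) = sqrt(-38139 + 7*sqrt(-1 + 128)) = sqrt(-38139 + 7*sqrt(127))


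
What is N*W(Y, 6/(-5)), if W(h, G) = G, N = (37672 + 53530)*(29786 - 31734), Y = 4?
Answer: 1065968976/5 ≈ 2.1319e+8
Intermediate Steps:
N = -177661496 (N = 91202*(-1948) = -177661496)
N*W(Y, 6/(-5)) = -1065968976/(-5) = -1065968976*(-1)/5 = -177661496*(-6/5) = 1065968976/5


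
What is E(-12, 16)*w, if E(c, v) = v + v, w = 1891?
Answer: 60512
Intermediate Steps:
E(c, v) = 2*v
E(-12, 16)*w = (2*16)*1891 = 32*1891 = 60512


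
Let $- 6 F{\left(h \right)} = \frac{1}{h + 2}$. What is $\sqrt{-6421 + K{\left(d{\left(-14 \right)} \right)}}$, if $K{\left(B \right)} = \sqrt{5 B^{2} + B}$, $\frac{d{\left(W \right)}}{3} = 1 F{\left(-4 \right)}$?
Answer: $\frac{i \sqrt{25681}}{2} \approx 80.126 i$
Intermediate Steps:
$F{\left(h \right)} = - \frac{1}{6 \left(2 + h\right)}$ ($F{\left(h \right)} = - \frac{1}{6 \left(h + 2\right)} = - \frac{1}{6 \left(2 + h\right)}$)
$d{\left(W \right)} = \frac{1}{4}$ ($d{\left(W \right)} = 3 \cdot 1 \left(- \frac{1}{12 + 6 \left(-4\right)}\right) = 3 \cdot 1 \left(- \frac{1}{12 - 24}\right) = 3 \cdot 1 \left(- \frac{1}{-12}\right) = 3 \cdot 1 \left(\left(-1\right) \left(- \frac{1}{12}\right)\right) = 3 \cdot 1 \cdot \frac{1}{12} = 3 \cdot \frac{1}{12} = \frac{1}{4}$)
$K{\left(B \right)} = \sqrt{B + 5 B^{2}}$
$\sqrt{-6421 + K{\left(d{\left(-14 \right)} \right)}} = \sqrt{-6421 + \sqrt{\frac{1 + 5 \cdot \frac{1}{4}}{4}}} = \sqrt{-6421 + \sqrt{\frac{1 + \frac{5}{4}}{4}}} = \sqrt{-6421 + \sqrt{\frac{1}{4} \cdot \frac{9}{4}}} = \sqrt{-6421 + \sqrt{\frac{9}{16}}} = \sqrt{-6421 + \frac{3}{4}} = \sqrt{- \frac{25681}{4}} = \frac{i \sqrt{25681}}{2}$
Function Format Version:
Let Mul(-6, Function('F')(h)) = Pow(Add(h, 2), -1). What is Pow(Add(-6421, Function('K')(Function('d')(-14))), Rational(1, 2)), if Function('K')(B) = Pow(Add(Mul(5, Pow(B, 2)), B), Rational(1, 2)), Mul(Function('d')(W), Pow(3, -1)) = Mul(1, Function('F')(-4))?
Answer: Mul(Rational(1, 2), I, Pow(25681, Rational(1, 2))) ≈ Mul(80.126, I)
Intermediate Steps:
Function('F')(h) = Mul(Rational(-1, 6), Pow(Add(2, h), -1)) (Function('F')(h) = Mul(Rational(-1, 6), Pow(Add(h, 2), -1)) = Mul(Rational(-1, 6), Pow(Add(2, h), -1)))
Function('d')(W) = Rational(1, 4) (Function('d')(W) = Mul(3, Mul(1, Mul(-1, Pow(Add(12, Mul(6, -4)), -1)))) = Mul(3, Mul(1, Mul(-1, Pow(Add(12, -24), -1)))) = Mul(3, Mul(1, Mul(-1, Pow(-12, -1)))) = Mul(3, Mul(1, Mul(-1, Rational(-1, 12)))) = Mul(3, Mul(1, Rational(1, 12))) = Mul(3, Rational(1, 12)) = Rational(1, 4))
Function('K')(B) = Pow(Add(B, Mul(5, Pow(B, 2))), Rational(1, 2))
Pow(Add(-6421, Function('K')(Function('d')(-14))), Rational(1, 2)) = Pow(Add(-6421, Pow(Mul(Rational(1, 4), Add(1, Mul(5, Rational(1, 4)))), Rational(1, 2))), Rational(1, 2)) = Pow(Add(-6421, Pow(Mul(Rational(1, 4), Add(1, Rational(5, 4))), Rational(1, 2))), Rational(1, 2)) = Pow(Add(-6421, Pow(Mul(Rational(1, 4), Rational(9, 4)), Rational(1, 2))), Rational(1, 2)) = Pow(Add(-6421, Pow(Rational(9, 16), Rational(1, 2))), Rational(1, 2)) = Pow(Add(-6421, Rational(3, 4)), Rational(1, 2)) = Pow(Rational(-25681, 4), Rational(1, 2)) = Mul(Rational(1, 2), I, Pow(25681, Rational(1, 2)))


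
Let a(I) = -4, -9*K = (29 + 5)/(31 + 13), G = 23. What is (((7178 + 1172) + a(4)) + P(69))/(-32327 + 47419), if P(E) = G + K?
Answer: 1657045/2988216 ≈ 0.55453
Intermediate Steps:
K = -17/198 (K = -(29 + 5)/(9*(31 + 13)) = -34/(9*44) = -⅑*17/22 = -17/198 ≈ -0.085859)
P(E) = 4537/198 (P(E) = 23 - 17/198 = 4537/198)
(((7178 + 1172) + a(4)) + P(69))/(-32327 + 47419) = (((7178 + 1172) - 4) + 4537/198)/(-32327 + 47419) = ((8350 - 4) + 4537/198)/15092 = (8346 + 4537/198)*(1/15092) = (1657045/198)*(1/15092) = 1657045/2988216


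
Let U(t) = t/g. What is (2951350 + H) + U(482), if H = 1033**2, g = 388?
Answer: 779577407/194 ≈ 4.0184e+6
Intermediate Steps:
U(t) = t/388
H = 1067089
(2951350 + H) + U(482) = (2951350 + 1067089) + (1/388)*482 = 4018439 + 241/194 = 779577407/194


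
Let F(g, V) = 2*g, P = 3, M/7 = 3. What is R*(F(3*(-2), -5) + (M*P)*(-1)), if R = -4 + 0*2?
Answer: 300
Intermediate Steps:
M = 21 (M = 7*3 = 21)
R = -4 (R = -4 + 0 = -4)
R*(F(3*(-2), -5) + (M*P)*(-1)) = -4*(2*(3*(-2)) + (21*3)*(-1)) = -4*(2*(-6) + 63*(-1)) = -4*(-12 - 63) = -4*(-75) = 300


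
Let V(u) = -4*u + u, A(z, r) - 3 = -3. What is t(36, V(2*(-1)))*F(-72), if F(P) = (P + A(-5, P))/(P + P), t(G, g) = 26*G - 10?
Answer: 463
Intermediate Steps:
A(z, r) = 0 (A(z, r) = 3 - 3 = 0)
V(u) = -3*u
t(G, g) = -10 + 26*G
F(P) = ½ (F(P) = (P + 0)/(P + P) = P/((2*P)) = P*(1/(2*P)) = ½)
t(36, V(2*(-1)))*F(-72) = (-10 + 26*36)*(½) = (-10 + 936)*(½) = 926*(½) = 463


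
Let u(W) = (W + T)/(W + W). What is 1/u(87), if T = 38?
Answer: 174/125 ≈ 1.3920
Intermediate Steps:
u(W) = (38 + W)/(2*W) (u(W) = (W + 38)/(W + W) = (38 + W)/((2*W)) = (38 + W)*(1/(2*W)) = (38 + W)/(2*W))
1/u(87) = 1/((½)*(38 + 87)/87) = 1/((½)*(1/87)*125) = 1/(125/174) = 174/125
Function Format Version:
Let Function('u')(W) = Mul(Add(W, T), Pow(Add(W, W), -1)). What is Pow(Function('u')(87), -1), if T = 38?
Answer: Rational(174, 125) ≈ 1.3920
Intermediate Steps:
Function('u')(W) = Mul(Rational(1, 2), Pow(W, -1), Add(38, W)) (Function('u')(W) = Mul(Add(W, 38), Pow(Add(W, W), -1)) = Mul(Add(38, W), Pow(Mul(2, W), -1)) = Mul(Add(38, W), Mul(Rational(1, 2), Pow(W, -1))) = Mul(Rational(1, 2), Pow(W, -1), Add(38, W)))
Pow(Function('u')(87), -1) = Pow(Mul(Rational(1, 2), Pow(87, -1), Add(38, 87)), -1) = Pow(Mul(Rational(1, 2), Rational(1, 87), 125), -1) = Pow(Rational(125, 174), -1) = Rational(174, 125)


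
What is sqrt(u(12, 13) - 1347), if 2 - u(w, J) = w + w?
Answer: 37*I ≈ 37.0*I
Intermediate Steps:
u(w, J) = 2 - 2*w (u(w, J) = 2 - (w + w) = 2 - 2*w)
sqrt(u(12, 13) - 1347) = sqrt((2 - 2*12) - 1347) = sqrt((2 - 24) - 1347) = sqrt(-22 - 1347) = sqrt(-1369) = 37*I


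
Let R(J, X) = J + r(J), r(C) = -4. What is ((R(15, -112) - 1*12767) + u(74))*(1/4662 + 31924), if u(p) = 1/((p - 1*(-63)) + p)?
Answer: -400577340388835/983682 ≈ -4.0722e+8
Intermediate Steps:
R(J, X) = -4 + J (R(J, X) = J - 4 = -4 + J)
u(p) = 1/(63 + 2*p) (u(p) = 1/((p + 63) + p) = 1/((63 + p) + p) = 1/(63 + 2*p))
((R(15, -112) - 1*12767) + u(74))*(1/4662 + 31924) = (((-4 + 15) - 1*12767) + 1/(63 + 2*74))*(1/4662 + 31924) = ((11 - 12767) + 1/(63 + 148))*(1/4662 + 31924) = (-12756 + 1/211)*(148829689/4662) = -2691515/211*148829689/4662 = -400577340388835/983682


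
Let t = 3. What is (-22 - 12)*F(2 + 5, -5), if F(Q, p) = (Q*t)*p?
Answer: 3570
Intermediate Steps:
F(Q, p) = 3*Q*p (F(Q, p) = (Q*3)*p = (3*Q)*p = 3*Q*p)
(-22 - 12)*F(2 + 5, -5) = (-22 - 12)*(3*(2 + 5)*(-5)) = -102*7*(-5) = -34*(-105) = 3570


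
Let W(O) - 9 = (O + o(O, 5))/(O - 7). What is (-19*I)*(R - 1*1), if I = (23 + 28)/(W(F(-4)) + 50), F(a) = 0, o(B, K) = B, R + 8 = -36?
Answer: 43605/59 ≈ 739.07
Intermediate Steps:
R = -44 (R = -8 - 36 = -44)
W(O) = 9 + 2*O/(-7 + O) (W(O) = 9 + (O + O)/(O - 7) = 9 + (2*O)/(-7 + O) = 9 + 2*O/(-7 + O))
I = 51/59 (I = (23 + 28)/((-63 + 11*0)/(-7 + 0) + 50) = 51/((-63 + 0)/(-7) + 50) = 51/(-⅐*(-63) + 50) = 51/(9 + 50) = 51/59 ≈ 0.86441)
(-19*I)*(R - 1*1) = (-19*51/59)*(-44 - 1*1) = -969*(-44 - 1)/59 = -969/59*(-45) = 43605/59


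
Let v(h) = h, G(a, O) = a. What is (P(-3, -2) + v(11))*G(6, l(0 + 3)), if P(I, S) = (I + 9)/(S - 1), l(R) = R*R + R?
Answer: 54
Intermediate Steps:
l(R) = R + R² (l(R) = R² + R = R + R²)
P(I, S) = (9 + I)/(-1 + S)
(P(-3, -2) + v(11))*G(6, l(0 + 3)) = ((9 - 3)/(-1 - 2) + 11)*6 = (6/(-3) + 11)*6 = (-⅓*6 + 11)*6 = (-2 + 11)*6 = 9*6 = 54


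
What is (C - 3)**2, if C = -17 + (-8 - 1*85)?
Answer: 12769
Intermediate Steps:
C = -110 (C = -17 + (-8 - 85) = -17 - 93 = -110)
(C - 3)**2 = (-110 - 3)**2 = (-113)**2 = 12769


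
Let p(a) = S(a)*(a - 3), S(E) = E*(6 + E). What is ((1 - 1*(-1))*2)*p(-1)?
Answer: 80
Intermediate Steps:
p(a) = a*(-3 + a)*(6 + a) (p(a) = (a*(6 + a))*(a - 3) = (a*(6 + a))*(-3 + a) = a*(-3 + a)*(6 + a))
((1 - 1*(-1))*2)*p(-1) = ((1 - 1*(-1))*2)*(-(-3 - 1)*(6 - 1)) = ((1 + 1)*2)*(-1*(-4)*5) = (2*2)*20 = 4*20 = 80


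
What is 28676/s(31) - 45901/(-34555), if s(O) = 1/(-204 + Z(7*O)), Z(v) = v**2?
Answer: 46458308100201/34555 ≈ 1.3445e+9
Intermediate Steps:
s(O) = 1/(-204 + 49*O**2) (s(O) = 1/(-204 + (7*O)**2) = 1/(-204 + 49*O**2))
28676/s(31) - 45901/(-34555) = 28676/(1/(-204 + 49*31**2)) - 45901/(-34555) = 28676/(1/(-204 + 49*961)) - 45901*(-1/34555) = 28676/(1/(-204 + 47089)) + 45901/34555 = 28676/(1/46885) + 45901/34555 = 28676*46885 + 45901/34555 = 1344474260 + 45901/34555 = 46458308100201/34555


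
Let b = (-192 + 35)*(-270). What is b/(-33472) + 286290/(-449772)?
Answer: -1193688915/627282016 ≈ -1.9030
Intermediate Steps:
b = 42390 (b = -157*(-270) = 42390)
b/(-33472) + 286290/(-449772) = 42390/(-33472) + 286290/(-449772) = 42390*(-1/33472) + 286290*(-1/449772) = -21195/16736 - 47715/74962 = -1193688915/627282016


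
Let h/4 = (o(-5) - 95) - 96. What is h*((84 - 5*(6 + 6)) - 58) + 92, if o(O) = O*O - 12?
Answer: 24300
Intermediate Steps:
o(O) = -12 + O² (o(O) = O² - 12 = -12 + O²)
h = -712 (h = 4*(((-12 + (-5)²) - 95) - 96) = 4*(((-12 + 25) - 95) - 96) = 4*((13 - 95) - 96) = 4*(-82 - 96) = 4*(-178) = -712)
h*((84 - 5*(6 + 6)) - 58) + 92 = -712*((84 - 5*(6 + 6)) - 58) + 92 = -712*((84 - 5*12) - 58) + 92 = -712*((84 - 60) - 58) + 92 = -712*(24 - 58) + 92 = -712*(-34) + 92 = 24208 + 92 = 24300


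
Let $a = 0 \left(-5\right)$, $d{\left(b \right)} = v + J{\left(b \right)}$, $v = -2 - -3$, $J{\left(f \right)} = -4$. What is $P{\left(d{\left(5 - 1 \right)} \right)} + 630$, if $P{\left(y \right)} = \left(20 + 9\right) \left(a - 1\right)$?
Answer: $601$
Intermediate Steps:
$v = 1$ ($v = -2 + 3 = 1$)
$d{\left(b \right)} = -3$ ($d{\left(b \right)} = 1 - 4 = -3$)
$a = 0$
$P{\left(y \right)} = -29$ ($P{\left(y \right)} = \left(20 + 9\right) \left(0 - 1\right) = 29 \left(-1\right) = -29$)
$P{\left(d{\left(5 - 1 \right)} \right)} + 630 = -29 + 630 = 601$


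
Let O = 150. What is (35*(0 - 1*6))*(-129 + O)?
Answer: -4410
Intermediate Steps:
(35*(0 - 1*6))*(-129 + O) = (35*(0 - 1*6))*(-129 + 150) = (35*(0 - 6))*21 = (35*(-6))*21 = -210*21 = -4410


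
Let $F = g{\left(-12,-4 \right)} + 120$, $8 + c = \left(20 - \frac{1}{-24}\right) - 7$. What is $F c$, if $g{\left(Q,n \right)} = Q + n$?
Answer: $\frac{1573}{3} \approx 524.33$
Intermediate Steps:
$c = \frac{121}{24}$ ($c = -8 + \left(\left(20 - \frac{1}{-24}\right) - 7\right) = -8 + \left(\left(20 - - \frac{1}{24}\right) - 7\right) = -8 + \left(\left(20 + \frac{1}{24}\right) - 7\right) = -8 + \left(\frac{481}{24} - 7\right) = -8 + \frac{313}{24} = \frac{121}{24} \approx 5.0417$)
$F = 104$ ($F = \left(-12 - 4\right) + 120 = -16 + 120 = 104$)
$F c = 104 \cdot \frac{121}{24} = \frac{1573}{3}$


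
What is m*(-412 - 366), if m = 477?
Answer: -371106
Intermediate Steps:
m*(-412 - 366) = 477*(-412 - 366) = 477*(-778) = -371106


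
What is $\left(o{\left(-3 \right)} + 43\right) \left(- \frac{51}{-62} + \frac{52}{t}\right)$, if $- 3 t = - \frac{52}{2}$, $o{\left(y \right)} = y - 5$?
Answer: $\frac{14805}{62} \approx 238.79$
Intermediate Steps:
$o{\left(y \right)} = -5 + y$ ($o{\left(y \right)} = y - 5 = -5 + y$)
$t = \frac{26}{3}$ ($t = - \frac{\left(-52\right) \frac{1}{2}}{3} = \left(- \frac{1}{3}\right) \left(-26\right) = \frac{26}{3} \approx 8.6667$)
$\left(o{\left(-3 \right)} + 43\right) \left(- \frac{51}{-62} + \frac{52}{t}\right) = \left(\left(-5 - 3\right) + 43\right) \left(- \frac{51}{-62} + \frac{52}{\frac{26}{3}}\right) = \left(-8 + 43\right) \left(\left(-51\right) \left(- \frac{1}{62}\right) + 52 \cdot \frac{3}{26}\right) = 35 \left(\frac{51}{62} + 6\right) = 35 \cdot \frac{423}{62} = \frac{14805}{62}$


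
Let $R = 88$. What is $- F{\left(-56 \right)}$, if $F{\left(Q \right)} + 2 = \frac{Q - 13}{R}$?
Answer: $\frac{245}{88} \approx 2.7841$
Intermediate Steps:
$F{\left(Q \right)} = - \frac{189}{88} + \frac{Q}{88}$ ($F{\left(Q \right)} = -2 + \frac{Q - 13}{88} = -2 + \left(-13 + Q\right) \frac{1}{88} = -2 + \left(- \frac{13}{88} + \frac{Q}{88}\right) = - \frac{189}{88} + \frac{Q}{88}$)
$- F{\left(-56 \right)} = - (- \frac{189}{88} + \frac{1}{88} \left(-56\right)) = - (- \frac{189}{88} - \frac{7}{11}) = \left(-1\right) \left(- \frac{245}{88}\right) = \frac{245}{88}$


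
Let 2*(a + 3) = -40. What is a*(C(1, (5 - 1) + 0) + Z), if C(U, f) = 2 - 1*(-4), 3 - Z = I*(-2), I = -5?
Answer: 23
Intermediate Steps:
Z = -7 (Z = 3 - (-5)*(-2) = 3 - 1*10 = 3 - 10 = -7)
a = -23 (a = -3 + (1/2)*(-40) = -3 - 20 = -23)
C(U, f) = 6 (C(U, f) = 2 + 4 = 6)
a*(C(1, (5 - 1) + 0) + Z) = -23*(6 - 7) = -23*(-1) = 23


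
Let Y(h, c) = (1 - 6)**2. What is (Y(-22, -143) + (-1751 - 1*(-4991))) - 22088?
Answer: -18823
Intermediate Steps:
Y(h, c) = 25 (Y(h, c) = (-5)**2 = 25)
(Y(-22, -143) + (-1751 - 1*(-4991))) - 22088 = (25 + (-1751 - 1*(-4991))) - 22088 = (25 + (-1751 + 4991)) - 22088 = (25 + 3240) - 22088 = 3265 - 22088 = -18823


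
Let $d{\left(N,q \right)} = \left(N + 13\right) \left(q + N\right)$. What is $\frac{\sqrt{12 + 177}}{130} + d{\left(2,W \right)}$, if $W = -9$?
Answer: $-105 + \frac{3 \sqrt{21}}{130} \approx -104.89$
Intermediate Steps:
$d{\left(N,q \right)} = \left(13 + N\right) \left(N + q\right)$
$\frac{\sqrt{12 + 177}}{130} + d{\left(2,W \right)} = \frac{\sqrt{12 + 177}}{130} + \left(2^{2} + 13 \cdot 2 + 13 \left(-9\right) + 2 \left(-9\right)\right) = \frac{\sqrt{189}}{130} + \left(4 + 26 - 117 - 18\right) = \frac{3 \sqrt{21}}{130} - 105 = -105 + \frac{3 \sqrt{21}}{130}$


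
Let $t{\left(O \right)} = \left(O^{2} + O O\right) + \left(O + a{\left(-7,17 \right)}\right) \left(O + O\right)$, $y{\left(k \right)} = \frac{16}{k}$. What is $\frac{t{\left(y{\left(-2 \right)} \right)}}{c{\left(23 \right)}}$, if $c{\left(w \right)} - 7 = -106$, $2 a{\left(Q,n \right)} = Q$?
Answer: $- \frac{104}{33} \approx -3.1515$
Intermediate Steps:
$a{\left(Q,n \right)} = \frac{Q}{2}$
$c{\left(w \right)} = -99$ ($c{\left(w \right)} = 7 - 106 = -99$)
$t{\left(O \right)} = 2 O^{2} + 2 O \left(- \frac{7}{2} + O\right)$ ($t{\left(O \right)} = \left(O^{2} + O O\right) + \left(O + \frac{1}{2} \left(-7\right)\right) \left(O + O\right) = \left(O^{2} + O^{2}\right) + \left(O - \frac{7}{2}\right) 2 O = 2 O^{2} + \left(- \frac{7}{2} + O\right) 2 O = 2 O^{2} + 2 O \left(- \frac{7}{2} + O\right)$)
$\frac{t{\left(y{\left(-2 \right)} \right)}}{c{\left(23 \right)}} = \frac{\frac{16}{-2} \left(-7 + 4 \frac{16}{-2}\right)}{-99} = 16 \left(- \frac{1}{2}\right) \left(-7 + 4 \cdot 16 \left(- \frac{1}{2}\right)\right) \left(- \frac{1}{99}\right) = - 8 \left(-7 + 4 \left(-8\right)\right) \left(- \frac{1}{99}\right) = - 8 \left(-7 - 32\right) \left(- \frac{1}{99}\right) = \left(-8\right) \left(-39\right) \left(- \frac{1}{99}\right) = 312 \left(- \frac{1}{99}\right) = - \frac{104}{33}$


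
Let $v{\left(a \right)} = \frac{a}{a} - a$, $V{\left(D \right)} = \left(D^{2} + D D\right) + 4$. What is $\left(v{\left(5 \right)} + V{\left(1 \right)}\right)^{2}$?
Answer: $4$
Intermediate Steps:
$V{\left(D \right)} = 4 + 2 D^{2}$ ($V{\left(D \right)} = \left(D^{2} + D^{2}\right) + 4 = 2 D^{2} + 4 = 4 + 2 D^{2}$)
$v{\left(a \right)} = 1 - a$
$\left(v{\left(5 \right)} + V{\left(1 \right)}\right)^{2} = \left(\left(1 - 5\right) + \left(4 + 2 \cdot 1^{2}\right)\right)^{2} = \left(\left(1 - 5\right) + \left(4 + 2 \cdot 1\right)\right)^{2} = \left(-4 + \left(4 + 2\right)\right)^{2} = \left(-4 + 6\right)^{2} = 2^{2} = 4$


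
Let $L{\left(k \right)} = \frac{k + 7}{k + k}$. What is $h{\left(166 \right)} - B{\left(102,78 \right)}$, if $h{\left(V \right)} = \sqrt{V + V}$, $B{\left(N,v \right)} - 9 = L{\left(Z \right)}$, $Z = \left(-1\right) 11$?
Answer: $- \frac{101}{11} + 2 \sqrt{83} \approx 9.039$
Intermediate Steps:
$Z = -11$
$L{\left(k \right)} = \frac{7 + k}{2 k}$
$B{\left(N,v \right)} = \frac{101}{11}$ ($B{\left(N,v \right)} = 9 + \frac{7 - 11}{2 \left(-11\right)} = 9 + \frac{1}{2} \left(- \frac{1}{11}\right) \left(-4\right) = 9 + \frac{2}{11} = \frac{101}{11}$)
$h{\left(V \right)} = \sqrt{2} \sqrt{V}$ ($h{\left(V \right)} = \sqrt{2 V} = \sqrt{2} \sqrt{V}$)
$h{\left(166 \right)} - B{\left(102,78 \right)} = \sqrt{2} \sqrt{166} - \frac{101}{11} = 2 \sqrt{83} - \frac{101}{11} = - \frac{101}{11} + 2 \sqrt{83}$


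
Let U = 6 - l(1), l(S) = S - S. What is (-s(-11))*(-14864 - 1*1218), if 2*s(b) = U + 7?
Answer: 104533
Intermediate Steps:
l(S) = 0
U = 6 (U = 6 - 1*0 = 6 + 0 = 6)
s(b) = 13/2 (s(b) = (6 + 7)/2 = (½)*13 = 13/2)
(-s(-11))*(-14864 - 1*1218) = (-1*13/2)*(-14864 - 1*1218) = -13*(-14864 - 1218)/2 = -13/2*(-16082) = 104533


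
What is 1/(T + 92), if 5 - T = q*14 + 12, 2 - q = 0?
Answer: 1/57 ≈ 0.017544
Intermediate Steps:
q = 2 (q = 2 - 1*0 = 2 + 0 = 2)
T = -35 (T = 5 - (2*14 + 12) = 5 - (28 + 12) = 5 - 1*40 = 5 - 40 = -35)
1/(T + 92) = 1/(-35 + 92) = 1/57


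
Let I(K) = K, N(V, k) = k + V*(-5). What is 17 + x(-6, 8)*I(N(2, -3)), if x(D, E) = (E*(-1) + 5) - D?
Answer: -22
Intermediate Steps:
N(V, k) = k - 5*V
x(D, E) = 5 - D - E (x(D, E) = (-E + 5) - D = (5 - E) - D = 5 - D - E)
17 + x(-6, 8)*I(N(2, -3)) = 17 + (5 - 1*(-6) - 1*8)*(-3 - 5*2) = 17 + (5 + 6 - 8)*(-3 - 10) = 17 + 3*(-13) = 17 - 39 = -22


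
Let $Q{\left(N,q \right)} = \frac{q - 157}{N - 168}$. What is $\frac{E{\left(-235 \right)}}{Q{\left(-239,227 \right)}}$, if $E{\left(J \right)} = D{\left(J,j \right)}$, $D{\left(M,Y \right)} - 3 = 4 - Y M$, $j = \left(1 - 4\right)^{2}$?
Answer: $- \frac{431827}{35} \approx -12338.0$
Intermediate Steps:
$j = 9$ ($j = \left(-3\right)^{2} = 9$)
$Q{\left(N,q \right)} = \frac{-157 + q}{-168 + N}$
$D{\left(M,Y \right)} = 7 - M Y$ ($D{\left(M,Y \right)} = 3 - \left(-4 + Y M\right) = 3 - \left(-4 + M Y\right) = 7 - M Y$)
$E{\left(J \right)} = 7 - 9 J$ ($E{\left(J \right)} = 7 - J 9 = 7 - 9 J$)
$\frac{E{\left(-235 \right)}}{Q{\left(-239,227 \right)}} = \frac{7 - -2115}{\frac{1}{-168 - 239} \left(-157 + 227\right)} = \frac{7 + 2115}{\frac{1}{-407} \cdot 70} = \frac{2122}{\left(- \frac{1}{407}\right) 70} = \frac{2122}{- \frac{70}{407}} = 2122 \left(- \frac{407}{70}\right) = - \frac{431827}{35}$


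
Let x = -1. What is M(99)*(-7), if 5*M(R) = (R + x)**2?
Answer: -67228/5 ≈ -13446.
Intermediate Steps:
M(R) = (-1 + R)**2/5 (M(R) = (R - 1)**2/5 = (-1 + R)**2/5)
M(99)*(-7) = ((-1 + 99)**2/5)*(-7) = ((1/5)*98**2)*(-7) = ((1/5)*9604)*(-7) = (9604/5)*(-7) = -67228/5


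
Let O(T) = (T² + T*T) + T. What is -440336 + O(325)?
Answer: -228761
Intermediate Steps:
O(T) = T + 2*T² (O(T) = (T² + T²) + T = 2*T² + T = T + 2*T²)
-440336 + O(325) = -440336 + 325*(1 + 2*325) = -440336 + 325*(1 + 650) = -440336 + 325*651 = -440336 + 211575 = -228761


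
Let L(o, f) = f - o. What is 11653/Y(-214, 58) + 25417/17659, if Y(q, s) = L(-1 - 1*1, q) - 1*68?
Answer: -198663567/4944520 ≈ -40.179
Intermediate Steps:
Y(q, s) = -66 + q (Y(q, s) = (q - (-1 - 1*1)) - 1*68 = (q - (-1 - 1)) - 68 = (q - 1*(-2)) - 68 = (q + 2) - 68 = (2 + q) - 68 = -66 + q)
11653/Y(-214, 58) + 25417/17659 = 11653/(-66 - 214) + 25417/17659 = 11653/(-280) + 25417*(1/17659) = 11653*(-1/280) + 25417/17659 = -11653/280 + 25417/17659 = -198663567/4944520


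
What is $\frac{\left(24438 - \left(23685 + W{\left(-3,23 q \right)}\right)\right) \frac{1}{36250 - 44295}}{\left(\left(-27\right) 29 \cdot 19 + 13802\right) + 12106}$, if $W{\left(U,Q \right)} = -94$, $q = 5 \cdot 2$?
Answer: $- \frac{847}{88744395} \approx -9.5443 \cdot 10^{-6}$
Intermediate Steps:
$q = 10$
$\frac{\left(24438 - \left(23685 + W{\left(-3,23 q \right)}\right)\right) \frac{1}{36250 - 44295}}{\left(\left(-27\right) 29 \cdot 19 + 13802\right) + 12106} = \frac{\left(24438 - 23591\right) \frac{1}{36250 - 44295}}{\left(\left(-27\right) 29 \cdot 19 + 13802\right) + 12106} = \frac{\left(24438 + \left(-23685 + 94\right)\right) \frac{1}{-8045}}{\left(\left(-783\right) 19 + 13802\right) + 12106} = \frac{\left(24438 - 23591\right) \left(- \frac{1}{8045}\right)}{\left(-14877 + 13802\right) + 12106} = \frac{847 \left(- \frac{1}{8045}\right)}{-1075 + 12106} = - \frac{847}{8045 \cdot 11031} = \left(- \frac{847}{8045}\right) \frac{1}{11031} = - \frac{847}{88744395}$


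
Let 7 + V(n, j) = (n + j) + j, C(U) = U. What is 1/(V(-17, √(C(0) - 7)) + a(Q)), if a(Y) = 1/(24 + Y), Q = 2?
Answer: -2314/58151 - 1352*I*√7/407057 ≈ -0.039793 - 0.0087876*I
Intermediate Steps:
V(n, j) = -7 + n + 2*j (V(n, j) = -7 + ((n + j) + j) = -7 + ((j + n) + j) = -7 + (n + 2*j) = -7 + n + 2*j)
1/(V(-17, √(C(0) - 7)) + a(Q)) = 1/((-7 - 17 + 2*√(0 - 7)) + 1/(24 + 2)) = 1/((-7 - 17 + 2*√(-7)) + 1/26) = 1/((-7 - 17 + 2*(I*√7)) + 1/26) = 1/((-7 - 17 + 2*I*√7) + 1/26) = 1/((-24 + 2*I*√7) + 1/26) = 1/(-623/26 + 2*I*√7)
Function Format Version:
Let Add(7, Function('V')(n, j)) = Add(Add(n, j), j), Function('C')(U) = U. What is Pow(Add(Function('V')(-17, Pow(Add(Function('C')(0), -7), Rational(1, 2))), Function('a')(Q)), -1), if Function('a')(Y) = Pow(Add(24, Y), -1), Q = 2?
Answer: Add(Rational(-2314, 58151), Mul(Rational(-1352, 407057), I, Pow(7, Rational(1, 2)))) ≈ Add(-0.039793, Mul(-0.0087876, I))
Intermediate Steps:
Function('V')(n, j) = Add(-7, n, Mul(2, j)) (Function('V')(n, j) = Add(-7, Add(Add(n, j), j)) = Add(-7, Add(Add(j, n), j)) = Add(-7, Add(n, Mul(2, j))) = Add(-7, n, Mul(2, j)))
Pow(Add(Function('V')(-17, Pow(Add(Function('C')(0), -7), Rational(1, 2))), Function('a')(Q)), -1) = Pow(Add(Add(-7, -17, Mul(2, Pow(Add(0, -7), Rational(1, 2)))), Pow(Add(24, 2), -1)), -1) = Pow(Add(Add(-7, -17, Mul(2, Pow(-7, Rational(1, 2)))), Pow(26, -1)), -1) = Pow(Add(Add(-7, -17, Mul(2, Mul(I, Pow(7, Rational(1, 2))))), Rational(1, 26)), -1) = Pow(Add(Add(-7, -17, Mul(2, I, Pow(7, Rational(1, 2)))), Rational(1, 26)), -1) = Pow(Add(Add(-24, Mul(2, I, Pow(7, Rational(1, 2)))), Rational(1, 26)), -1) = Pow(Add(Rational(-623, 26), Mul(2, I, Pow(7, Rational(1, 2)))), -1)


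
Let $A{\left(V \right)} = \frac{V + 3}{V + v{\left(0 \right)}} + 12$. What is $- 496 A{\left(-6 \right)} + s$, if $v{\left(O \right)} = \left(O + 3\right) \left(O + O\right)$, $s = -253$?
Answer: $-6453$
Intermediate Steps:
$v{\left(O \right)} = 2 O \left(3 + O\right)$ ($v{\left(O \right)} = \left(3 + O\right) 2 O = 2 O \left(3 + O\right)$)
$A{\left(V \right)} = 12 + \frac{3 + V}{V}$ ($A{\left(V \right)} = \frac{V + 3}{V + 2 \cdot 0 \left(3 + 0\right)} + 12 = \frac{3 + V}{V + 2 \cdot 0 \cdot 3} + 12 = \frac{3 + V}{V + 0} + 12 = \frac{3 + V}{V} + 12 = 12 + \frac{3 + V}{V}$)
$- 496 A{\left(-6 \right)} + s = - 496 \left(13 + \frac{3}{-6}\right) - 253 = - 496 \left(13 + 3 \left(- \frac{1}{6}\right)\right) - 253 = - 496 \left(13 - \frac{1}{2}\right) - 253 = \left(-496\right) \frac{25}{2} - 253 = -6200 - 253 = -6453$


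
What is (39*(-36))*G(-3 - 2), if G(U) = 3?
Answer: -4212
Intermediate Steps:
(39*(-36))*G(-3 - 2) = (39*(-36))*3 = -1404*3 = -4212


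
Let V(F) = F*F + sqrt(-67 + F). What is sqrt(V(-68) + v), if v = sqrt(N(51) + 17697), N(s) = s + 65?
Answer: sqrt(4624 + sqrt(17813) + 3*I*sqrt(15)) ≈ 68.974 + 0.0842*I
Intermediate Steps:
N(s) = 65 + s
v = sqrt(17813) (v = sqrt((65 + 51) + 17697) = sqrt(116 + 17697) = sqrt(17813) ≈ 133.47)
V(F) = F**2 + sqrt(-67 + F)
sqrt(V(-68) + v) = sqrt(((-68)**2 + sqrt(-67 - 68)) + sqrt(17813)) = sqrt((4624 + sqrt(-135)) + sqrt(17813)) = sqrt((4624 + 3*I*sqrt(15)) + sqrt(17813)) = sqrt(4624 + sqrt(17813) + 3*I*sqrt(15))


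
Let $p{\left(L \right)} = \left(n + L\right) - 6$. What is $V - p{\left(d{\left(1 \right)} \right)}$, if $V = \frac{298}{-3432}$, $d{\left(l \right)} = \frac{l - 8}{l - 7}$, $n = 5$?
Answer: $- \frac{145}{572} \approx -0.2535$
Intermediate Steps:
$d{\left(l \right)} = \frac{-8 + l}{-7 + l}$
$p{\left(L \right)} = -1 + L$ ($p{\left(L \right)} = \left(5 + L\right) - 6 = -1 + L$)
$V = - \frac{149}{1716}$ ($V = 298 \left(- \frac{1}{3432}\right) = - \frac{149}{1716} \approx -0.08683$)
$V - p{\left(d{\left(1 \right)} \right)} = - \frac{149}{1716} - \left(-1 + \frac{-8 + 1}{-7 + 1}\right) = - \frac{149}{1716} - \left(-1 + \frac{1}{-6} \left(-7\right)\right) = - \frac{149}{1716} - \left(-1 - - \frac{7}{6}\right) = - \frac{149}{1716} - \left(-1 + \frac{7}{6}\right) = - \frac{149}{1716} - \frac{1}{6} = - \frac{145}{572}$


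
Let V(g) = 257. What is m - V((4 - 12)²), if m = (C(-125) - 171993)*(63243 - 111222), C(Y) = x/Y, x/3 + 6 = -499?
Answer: 206286759613/25 ≈ 8.2515e+9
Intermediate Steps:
x = -1515 (x = -18 + 3*(-499) = -18 - 1497 = -1515)
C(Y) = -1515/Y
m = 206286766038/25 (m = (-1515/(-125) - 171993)*(63243 - 111222) = (-1515*(-1/125) - 171993)*(-47979) = (303/25 - 171993)*(-47979) = -4299522/25*(-47979) = 206286766038/25 ≈ 8.2515e+9)
m - V((4 - 12)²) = 206286766038/25 - 1*257 = 206286766038/25 - 257 = 206286759613/25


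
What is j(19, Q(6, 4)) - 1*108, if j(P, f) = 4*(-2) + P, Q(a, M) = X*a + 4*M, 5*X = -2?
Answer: -97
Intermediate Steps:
X = -2/5 (X = (1/5)*(-2) = -2/5 ≈ -0.40000)
Q(a, M) = 4*M - 2*a/5 (Q(a, M) = -2*a/5 + 4*M = 4*M - 2*a/5)
j(P, f) = -8 + P
j(19, Q(6, 4)) - 1*108 = (-8 + 19) - 1*108 = 11 - 108 = -97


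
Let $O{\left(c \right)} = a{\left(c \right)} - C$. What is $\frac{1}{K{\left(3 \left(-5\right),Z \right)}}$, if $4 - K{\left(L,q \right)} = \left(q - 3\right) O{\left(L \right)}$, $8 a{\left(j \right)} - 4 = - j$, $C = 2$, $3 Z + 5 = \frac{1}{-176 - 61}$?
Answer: $\frac{1896}{10903} \approx 0.1739$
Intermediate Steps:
$Z = - \frac{1186}{711}$ ($Z = - \frac{5}{3} + \frac{1}{3 \left(-176 - 61\right)} = - \frac{5}{3} + \frac{1}{3 \left(-237\right)} = - \frac{5}{3} + \frac{1}{3} \left(- \frac{1}{237}\right) = - \frac{5}{3} - \frac{1}{711} = - \frac{1186}{711} \approx -1.6681$)
$a{\left(j \right)} = \frac{1}{2} - \frac{j}{8}$ ($a{\left(j \right)} = \frac{1}{2} + \frac{\left(-1\right) j}{8} = \frac{1}{2} - \frac{j}{8}$)
$O{\left(c \right)} = - \frac{3}{2} - \frac{c}{8}$ ($O{\left(c \right)} = \left(\frac{1}{2} - \frac{c}{8}\right) - 2 = - \frac{3}{2} - \frac{c}{8}$)
$K{\left(L,q \right)} = 4 - \left(-3 + q\right) \left(- \frac{3}{2} - \frac{L}{8}\right)$ ($K{\left(L,q \right)} = 4 - \left(q - 3\right) \left(- \frac{3}{2} - \frac{L}{8}\right) = 4 - \left(-3 + q\right) \left(- \frac{3}{2} - \frac{L}{8}\right)$)
$\frac{1}{K{\left(3 \left(-5\right),Z \right)}} = \frac{1}{- \frac{1}{2} - \frac{3 \cdot 3 \left(-5\right)}{8} + \frac{1}{8} \left(- \frac{1186}{711}\right) \left(12 + 3 \left(-5\right)\right)} = \frac{1}{- \frac{1}{2} - - \frac{45}{8} + \frac{1}{8} \left(- \frac{1186}{711}\right) \left(12 - 15\right)} = \frac{1}{- \frac{1}{2} + \frac{45}{8} + \frac{1}{8} \left(- \frac{1186}{711}\right) \left(-3\right)} = \frac{1}{- \frac{1}{2} + \frac{45}{8} + \frac{593}{948}} = \frac{1}{\frac{10903}{1896}} = \frac{1896}{10903}$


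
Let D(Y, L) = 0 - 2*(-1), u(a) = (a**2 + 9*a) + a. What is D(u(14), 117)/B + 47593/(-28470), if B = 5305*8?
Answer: -7768423/4647180 ≈ -1.6716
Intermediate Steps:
B = 42440
u(a) = a**2 + 10*a
D(Y, L) = 2 (D(Y, L) = 0 + 2 = 2)
D(u(14), 117)/B + 47593/(-28470) = 2/42440 + 47593/(-28470) = 2*(1/42440) + 47593*(-1/28470) = 1/21220 - 3661/2190 = -7768423/4647180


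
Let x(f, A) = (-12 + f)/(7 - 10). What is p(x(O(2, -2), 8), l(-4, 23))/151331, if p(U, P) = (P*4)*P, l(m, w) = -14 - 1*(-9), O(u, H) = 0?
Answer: 100/151331 ≈ 0.00066080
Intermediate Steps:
l(m, w) = -5 (l(m, w) = -14 + 9 = -5)
x(f, A) = 4 - f/3 (x(f, A) = (-12 + f)/(-3) = (-12 + f)*(-⅓) = 4 - f/3)
p(U, P) = 4*P² (p(U, P) = (4*P)*P = 4*P²)
p(x(O(2, -2), 8), l(-4, 23))/151331 = (4*(-5)²)/151331 = (4*25)*(1/151331) = 100*(1/151331) = 100/151331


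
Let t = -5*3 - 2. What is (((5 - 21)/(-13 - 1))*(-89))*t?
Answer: 12104/7 ≈ 1729.1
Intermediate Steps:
t = -17 (t = -15 - 2 = -17)
(((5 - 21)/(-13 - 1))*(-89))*t = (((5 - 21)/(-13 - 1))*(-89))*(-17) = (-16/(-14)*(-89))*(-17) = (-16*(-1/14)*(-89))*(-17) = ((8/7)*(-89))*(-17) = -712/7*(-17) = 12104/7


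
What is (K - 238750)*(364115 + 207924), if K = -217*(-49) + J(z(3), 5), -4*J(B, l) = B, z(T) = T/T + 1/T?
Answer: -391476033728/3 ≈ -1.3049e+11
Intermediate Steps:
z(T) = 1 + 1/T
J(B, l) = -B/4
K = 31898/3 (K = -217*(-49) - (1 + 3)/(4*3) = 10633 - 4/12 = 10633 - 1/4*4/3 = 10633 - 1/3 = 31898/3 ≈ 10633.)
(K - 238750)*(364115 + 207924) = (31898/3 - 238750)*(364115 + 207924) = -684352/3*572039 = -391476033728/3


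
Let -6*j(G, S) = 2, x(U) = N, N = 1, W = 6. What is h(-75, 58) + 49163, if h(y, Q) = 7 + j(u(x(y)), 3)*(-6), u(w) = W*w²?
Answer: 49172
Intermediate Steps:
x(U) = 1
u(w) = 6*w²
j(G, S) = -⅓ (j(G, S) = -⅙*2 = -⅓)
h(y, Q) = 9 (h(y, Q) = 7 - ⅓*(-6) = 7 + 2 = 9)
h(-75, 58) + 49163 = 9 + 49163 = 49172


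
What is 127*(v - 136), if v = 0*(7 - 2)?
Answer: -17272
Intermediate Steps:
v = 0 (v = 0*5 = 0)
127*(v - 136) = 127*(0 - 136) = 127*(-136) = -17272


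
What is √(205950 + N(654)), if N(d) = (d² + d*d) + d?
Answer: 6*√29501 ≈ 1030.6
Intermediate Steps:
N(d) = d + 2*d² (N(d) = (d² + d²) + d = 2*d² + d = d + 2*d²)
√(205950 + N(654)) = √(205950 + 654*(1 + 2*654)) = √(205950 + 654*(1 + 1308)) = √(205950 + 654*1309) = √(205950 + 856086) = √1062036 = 6*√29501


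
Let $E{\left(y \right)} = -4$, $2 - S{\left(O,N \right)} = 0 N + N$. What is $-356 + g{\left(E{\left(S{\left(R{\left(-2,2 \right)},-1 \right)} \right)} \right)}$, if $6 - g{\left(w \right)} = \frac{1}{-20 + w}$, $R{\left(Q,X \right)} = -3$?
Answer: $- \frac{8399}{24} \approx -349.96$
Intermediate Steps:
$S{\left(O,N \right)} = 2 - N$ ($S{\left(O,N \right)} = 2 - \left(0 N + N\right) = 2 - \left(0 + N\right) = 2 - N$)
$g{\left(w \right)} = 6 - \frac{1}{-20 + w}$
$-356 + g{\left(E{\left(S{\left(R{\left(-2,2 \right)},-1 \right)} \right)} \right)} = -356 + \frac{-121 + 6 \left(-4\right)}{-20 - 4} = -356 + \frac{-121 - 24}{-24} = -356 - - \frac{145}{24} = -356 + \frac{145}{24} = - \frac{8399}{24}$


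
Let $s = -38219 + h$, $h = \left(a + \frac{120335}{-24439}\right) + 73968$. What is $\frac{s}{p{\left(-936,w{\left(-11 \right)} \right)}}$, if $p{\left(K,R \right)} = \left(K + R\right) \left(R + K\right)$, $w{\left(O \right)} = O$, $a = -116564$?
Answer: $- \frac{1975158120}{21917115151} \approx -0.090119$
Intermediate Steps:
$h = - \frac{1041123979}{24439}$ ($h = \left(-116564 + \frac{120335}{-24439}\right) + 73968 = \left(-116564 + 120335 \left(- \frac{1}{24439}\right)\right) + 73968 = \left(-116564 - \frac{120335}{24439}\right) + 73968 = - \frac{2848827931}{24439} + 73968 = - \frac{1041123979}{24439} \approx -42601.0$)
$p{\left(K,R \right)} = \left(K + R\right)^{2}$ ($p{\left(K,R \right)} = \left(K + R\right) \left(K + R\right) = \left(K + R\right)^{2}$)
$s = - \frac{1975158120}{24439}$ ($s = -38219 - \frac{1041123979}{24439} = - \frac{1975158120}{24439} \approx -80820.0$)
$\frac{s}{p{\left(-936,w{\left(-11 \right)} \right)}} = - \frac{1975158120}{24439 \left(-936 - 11\right)^{2}} = - \frac{1975158120}{24439 \left(-947\right)^{2}} = - \frac{1975158120}{24439 \cdot 896809} = \left(- \frac{1975158120}{24439}\right) \frac{1}{896809} = - \frac{1975158120}{21917115151}$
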